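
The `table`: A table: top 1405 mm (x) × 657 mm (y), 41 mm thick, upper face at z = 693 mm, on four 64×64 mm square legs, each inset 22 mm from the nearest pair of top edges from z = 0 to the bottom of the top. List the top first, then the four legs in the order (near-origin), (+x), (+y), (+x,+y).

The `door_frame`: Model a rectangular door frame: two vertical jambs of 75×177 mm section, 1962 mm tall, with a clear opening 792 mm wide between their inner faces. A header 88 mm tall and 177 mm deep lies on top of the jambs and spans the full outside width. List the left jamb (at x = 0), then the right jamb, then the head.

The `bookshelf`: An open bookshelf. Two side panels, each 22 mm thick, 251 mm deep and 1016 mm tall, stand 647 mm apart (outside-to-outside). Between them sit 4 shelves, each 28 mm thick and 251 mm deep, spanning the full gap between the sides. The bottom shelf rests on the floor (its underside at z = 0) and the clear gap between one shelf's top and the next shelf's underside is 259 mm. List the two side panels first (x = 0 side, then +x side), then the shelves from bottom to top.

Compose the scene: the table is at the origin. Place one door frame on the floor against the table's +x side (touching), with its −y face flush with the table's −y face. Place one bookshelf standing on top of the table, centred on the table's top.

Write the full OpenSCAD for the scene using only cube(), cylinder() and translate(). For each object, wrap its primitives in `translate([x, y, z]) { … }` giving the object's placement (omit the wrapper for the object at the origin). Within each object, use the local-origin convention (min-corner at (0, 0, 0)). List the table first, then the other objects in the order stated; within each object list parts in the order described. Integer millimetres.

translate([0, 0, 652]) cube([1405, 657, 41]);
translate([22, 22, 0]) cube([64, 64, 652]);
translate([1319, 22, 0]) cube([64, 64, 652]);
translate([22, 571, 0]) cube([64, 64, 652]);
translate([1319, 571, 0]) cube([64, 64, 652]);
translate([1405, 0, 0]) {
  cube([75, 177, 1962]);
  translate([867, 0, 0]) cube([75, 177, 1962]);
  translate([0, 0, 1962]) cube([942, 177, 88]);
}
translate([379, 203, 693]) {
  cube([22, 251, 1016]);
  translate([625, 0, 0]) cube([22, 251, 1016]);
  translate([22, 0, 0]) cube([603, 251, 28]);
  translate([22, 0, 287]) cube([603, 251, 28]);
  translate([22, 0, 574]) cube([603, 251, 28]);
  translate([22, 0, 861]) cube([603, 251, 28]);
}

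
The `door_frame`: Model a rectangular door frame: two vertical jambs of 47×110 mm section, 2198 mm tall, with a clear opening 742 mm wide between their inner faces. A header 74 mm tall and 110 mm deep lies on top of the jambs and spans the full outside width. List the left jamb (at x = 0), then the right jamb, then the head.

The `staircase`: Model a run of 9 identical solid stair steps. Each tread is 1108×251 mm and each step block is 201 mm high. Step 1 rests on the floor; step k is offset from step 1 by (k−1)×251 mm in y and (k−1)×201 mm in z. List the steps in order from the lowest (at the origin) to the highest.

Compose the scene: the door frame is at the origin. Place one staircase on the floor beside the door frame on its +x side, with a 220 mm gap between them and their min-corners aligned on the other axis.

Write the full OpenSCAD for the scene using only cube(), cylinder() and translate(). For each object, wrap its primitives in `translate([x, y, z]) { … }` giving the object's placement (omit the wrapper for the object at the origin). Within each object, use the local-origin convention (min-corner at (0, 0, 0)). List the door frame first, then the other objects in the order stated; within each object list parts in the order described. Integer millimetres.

cube([47, 110, 2198]);
translate([789, 0, 0]) cube([47, 110, 2198]);
translate([0, 0, 2198]) cube([836, 110, 74]);
translate([1056, 0, 0]) {
  cube([1108, 251, 201]);
  translate([0, 251, 201]) cube([1108, 251, 201]);
  translate([0, 502, 402]) cube([1108, 251, 201]);
  translate([0, 753, 603]) cube([1108, 251, 201]);
  translate([0, 1004, 804]) cube([1108, 251, 201]);
  translate([0, 1255, 1005]) cube([1108, 251, 201]);
  translate([0, 1506, 1206]) cube([1108, 251, 201]);
  translate([0, 1757, 1407]) cube([1108, 251, 201]);
  translate([0, 2008, 1608]) cube([1108, 251, 201]);
}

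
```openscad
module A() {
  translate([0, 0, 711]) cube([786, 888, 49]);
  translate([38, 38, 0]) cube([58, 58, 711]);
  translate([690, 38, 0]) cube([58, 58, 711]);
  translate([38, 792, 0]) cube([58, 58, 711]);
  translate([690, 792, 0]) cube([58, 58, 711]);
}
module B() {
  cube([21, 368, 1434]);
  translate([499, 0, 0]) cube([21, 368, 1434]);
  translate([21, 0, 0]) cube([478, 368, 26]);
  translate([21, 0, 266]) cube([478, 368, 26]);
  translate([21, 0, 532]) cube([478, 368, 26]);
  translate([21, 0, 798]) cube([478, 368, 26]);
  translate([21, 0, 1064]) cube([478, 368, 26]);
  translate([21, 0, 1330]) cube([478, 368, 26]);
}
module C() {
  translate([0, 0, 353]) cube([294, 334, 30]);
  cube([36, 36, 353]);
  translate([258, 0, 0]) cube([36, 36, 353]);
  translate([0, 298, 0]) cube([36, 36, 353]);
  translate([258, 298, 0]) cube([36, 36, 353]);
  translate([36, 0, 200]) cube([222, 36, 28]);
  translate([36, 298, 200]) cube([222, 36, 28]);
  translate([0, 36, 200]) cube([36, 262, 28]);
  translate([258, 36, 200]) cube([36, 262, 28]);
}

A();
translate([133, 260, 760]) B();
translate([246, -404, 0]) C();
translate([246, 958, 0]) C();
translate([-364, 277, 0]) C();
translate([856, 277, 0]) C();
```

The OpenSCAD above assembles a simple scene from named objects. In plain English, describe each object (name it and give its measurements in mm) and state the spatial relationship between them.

A is a rectangular dining table. The top is 786×888×49 mm with its upper surface at z = 760 mm. It stands on four 58×58 mm square legs, each inset 38 mm from the nearest pair of top edges, running from the floor to the underside of the top.

B is an open bookshelf. Two side panels, each 21 mm thick, 368 mm deep and 1434 mm tall, stand 520 mm apart (outside-to-outside). Between them sit 6 shelves, each 26 mm thick and 368 mm deep, spanning the full gap between the sides. The bottom shelf rests on the floor (its underside at z = 0) and the clear gap between one shelf's top and the next shelf's underside is 240 mm.

C is a four-legged stool. The seat is a 294×334×30 mm slab whose top surface is at z = 383 mm; four square legs, each 36×36 mm in cross-section, run from the floor (z = 0) to the underside of the seat, each flush with a corner of the seat. Four stretchers, 36 mm wide and 28 mm tall, connect adjacent legs with their undersides at z = 200 mm, each running between the inner faces of the legs it joins and aligned with the legs' outer faces on the other axis.

The bookshelf is on top of the table, centred. Four stools sit around the table at the −y, +y, −x, +x sides.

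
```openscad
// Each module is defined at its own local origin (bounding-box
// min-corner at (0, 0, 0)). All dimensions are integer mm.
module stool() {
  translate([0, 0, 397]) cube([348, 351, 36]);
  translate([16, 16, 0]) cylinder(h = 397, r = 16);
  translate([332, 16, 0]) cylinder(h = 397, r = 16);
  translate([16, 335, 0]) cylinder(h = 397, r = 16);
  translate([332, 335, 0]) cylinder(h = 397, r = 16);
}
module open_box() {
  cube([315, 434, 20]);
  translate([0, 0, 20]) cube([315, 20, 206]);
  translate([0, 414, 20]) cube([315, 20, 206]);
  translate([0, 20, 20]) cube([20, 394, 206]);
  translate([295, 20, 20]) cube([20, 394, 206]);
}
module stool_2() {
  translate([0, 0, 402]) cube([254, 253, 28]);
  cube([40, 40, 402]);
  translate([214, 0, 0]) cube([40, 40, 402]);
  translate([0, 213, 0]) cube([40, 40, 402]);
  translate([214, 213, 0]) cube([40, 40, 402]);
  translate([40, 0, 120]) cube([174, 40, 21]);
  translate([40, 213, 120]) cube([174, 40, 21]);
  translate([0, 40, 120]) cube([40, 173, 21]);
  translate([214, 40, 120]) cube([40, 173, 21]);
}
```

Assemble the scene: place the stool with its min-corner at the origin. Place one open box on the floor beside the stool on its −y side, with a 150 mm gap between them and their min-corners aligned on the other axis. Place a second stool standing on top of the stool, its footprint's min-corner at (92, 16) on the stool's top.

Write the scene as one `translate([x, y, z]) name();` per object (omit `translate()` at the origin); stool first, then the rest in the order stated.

stool();
translate([0, -584, 0]) open_box();
translate([92, 16, 433]) stool_2();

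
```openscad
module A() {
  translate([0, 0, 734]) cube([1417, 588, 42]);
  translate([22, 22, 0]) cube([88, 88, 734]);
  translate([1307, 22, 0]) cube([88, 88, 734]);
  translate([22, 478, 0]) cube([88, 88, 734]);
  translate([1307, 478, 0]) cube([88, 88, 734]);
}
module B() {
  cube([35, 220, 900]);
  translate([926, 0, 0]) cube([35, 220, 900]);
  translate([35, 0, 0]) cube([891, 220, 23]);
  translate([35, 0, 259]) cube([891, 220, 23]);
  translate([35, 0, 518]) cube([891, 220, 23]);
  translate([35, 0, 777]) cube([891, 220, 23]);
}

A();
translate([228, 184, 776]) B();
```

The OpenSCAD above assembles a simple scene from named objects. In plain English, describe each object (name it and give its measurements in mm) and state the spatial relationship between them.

A is a rectangular dining table. The top is 1417×588×42 mm with its upper surface at z = 776 mm. It stands on four 88×88 mm square legs, each inset 22 mm from the nearest pair of top edges, running from the floor to the underside of the top.

B is a bookshelf 961 mm wide overall, 220 mm deep and 900 mm tall. The two sides are 35 mm thick vertical panels. 4 horizontal shelves of 23 mm thickness span between the inner faces of the sides; the lowest shelf sits on the floor and shelves are stacked with a clear vertical gap of 236 mm between each pair.

The bookshelf is on top of the table, centred.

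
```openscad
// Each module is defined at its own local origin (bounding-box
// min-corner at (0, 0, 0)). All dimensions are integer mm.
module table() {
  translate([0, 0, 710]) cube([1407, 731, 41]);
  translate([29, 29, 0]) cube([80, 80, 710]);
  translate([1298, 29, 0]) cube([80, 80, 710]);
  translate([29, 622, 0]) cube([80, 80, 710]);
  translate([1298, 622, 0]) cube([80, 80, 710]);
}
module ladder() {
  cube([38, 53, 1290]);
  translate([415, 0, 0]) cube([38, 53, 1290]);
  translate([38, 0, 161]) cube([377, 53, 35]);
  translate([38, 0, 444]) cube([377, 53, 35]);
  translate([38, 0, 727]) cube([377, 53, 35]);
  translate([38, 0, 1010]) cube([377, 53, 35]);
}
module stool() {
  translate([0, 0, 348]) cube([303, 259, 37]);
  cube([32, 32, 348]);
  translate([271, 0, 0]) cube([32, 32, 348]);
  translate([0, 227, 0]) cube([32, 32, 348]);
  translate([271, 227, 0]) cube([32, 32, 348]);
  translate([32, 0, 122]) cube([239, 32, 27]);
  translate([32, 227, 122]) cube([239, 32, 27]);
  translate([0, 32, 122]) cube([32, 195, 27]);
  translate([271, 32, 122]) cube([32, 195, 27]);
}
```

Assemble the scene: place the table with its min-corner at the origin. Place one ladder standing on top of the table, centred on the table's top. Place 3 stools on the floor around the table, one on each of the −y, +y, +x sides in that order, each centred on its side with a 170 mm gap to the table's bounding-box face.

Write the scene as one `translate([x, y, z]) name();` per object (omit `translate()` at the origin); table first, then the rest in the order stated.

table();
translate([477, 339, 751]) ladder();
translate([552, -429, 0]) stool();
translate([552, 901, 0]) stool();
translate([1577, 236, 0]) stool();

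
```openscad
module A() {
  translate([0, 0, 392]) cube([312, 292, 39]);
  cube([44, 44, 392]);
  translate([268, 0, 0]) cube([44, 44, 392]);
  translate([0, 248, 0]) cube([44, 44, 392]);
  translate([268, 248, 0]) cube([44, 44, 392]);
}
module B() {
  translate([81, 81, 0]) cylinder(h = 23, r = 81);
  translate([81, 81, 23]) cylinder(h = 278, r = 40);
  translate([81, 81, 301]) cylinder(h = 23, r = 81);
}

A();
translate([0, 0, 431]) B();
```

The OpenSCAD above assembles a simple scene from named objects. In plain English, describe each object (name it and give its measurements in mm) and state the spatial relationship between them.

A is a four-legged stool. The seat is 312×292 mm, 39 mm thick, top at z = 431 mm. It stands on four square legs, each 44×44 mm in cross-section, from z = 0 to the seat underside, each flush with a corner of the seat.

B is a spool: two coaxial disc flanges of radius 81 mm and thickness 23 mm, joined by a core cylinder of radius 40 mm and height 278 mm. The lower flange rests on z = 0 and the three cylinders share a vertical axis.

The spool is on top of the stool.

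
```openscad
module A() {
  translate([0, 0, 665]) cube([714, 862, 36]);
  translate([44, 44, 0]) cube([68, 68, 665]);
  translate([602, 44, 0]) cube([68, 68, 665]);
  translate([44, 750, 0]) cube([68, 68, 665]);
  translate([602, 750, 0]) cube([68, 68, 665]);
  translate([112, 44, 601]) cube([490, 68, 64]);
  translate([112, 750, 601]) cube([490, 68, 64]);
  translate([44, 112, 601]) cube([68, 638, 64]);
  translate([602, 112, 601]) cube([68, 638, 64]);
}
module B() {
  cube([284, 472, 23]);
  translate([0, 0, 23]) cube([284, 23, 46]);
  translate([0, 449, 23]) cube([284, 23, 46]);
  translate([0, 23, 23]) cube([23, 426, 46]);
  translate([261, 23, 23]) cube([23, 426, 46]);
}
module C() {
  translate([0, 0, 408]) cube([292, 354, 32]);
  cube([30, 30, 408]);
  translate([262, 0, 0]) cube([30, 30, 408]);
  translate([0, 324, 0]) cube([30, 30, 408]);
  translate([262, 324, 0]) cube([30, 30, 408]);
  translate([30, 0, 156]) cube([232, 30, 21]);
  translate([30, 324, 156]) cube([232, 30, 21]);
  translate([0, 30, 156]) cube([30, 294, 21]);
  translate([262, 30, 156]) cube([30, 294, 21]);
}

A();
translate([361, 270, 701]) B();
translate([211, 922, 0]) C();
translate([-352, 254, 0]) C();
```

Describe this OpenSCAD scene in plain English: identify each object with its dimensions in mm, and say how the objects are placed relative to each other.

A is a table: top 714 mm (x) × 862 mm (y), 36 mm thick, upper face at z = 701 mm, on four 68×68 mm square legs, each inset 44 mm from the nearest pair of top edges, running from z = 0 to the bottom of the top. Four apron rails, 68 mm thick and 64 mm tall, run between adjacent legs with their top edges flush with the underside of the top and their outer faces flush with the legs' outer faces.

B is an open storage box with external size 284×472×69 mm and wall thickness 23 mm (the base is also 23 mm thick). The base covers the whole footprint; the four walls stand on the base, with the y-facing walls full-width and the x-facing walls fitting between their inner faces.

C is a four-legged stool. The seat is a 292×354×32 mm slab whose top surface is at z = 440 mm; four square legs, each 30×30 mm in cross-section, run from the floor (z = 0) to the underside of the seat, each flush with a corner of the seat. Four stretchers, 30 mm wide and 21 mm tall, connect adjacent legs with their undersides at z = 156 mm, each running between the inner faces of the legs it joins and aligned with the legs' outer faces on the other axis.

The open box is on top of the table. Two stools sit around the table at the +y, −x sides.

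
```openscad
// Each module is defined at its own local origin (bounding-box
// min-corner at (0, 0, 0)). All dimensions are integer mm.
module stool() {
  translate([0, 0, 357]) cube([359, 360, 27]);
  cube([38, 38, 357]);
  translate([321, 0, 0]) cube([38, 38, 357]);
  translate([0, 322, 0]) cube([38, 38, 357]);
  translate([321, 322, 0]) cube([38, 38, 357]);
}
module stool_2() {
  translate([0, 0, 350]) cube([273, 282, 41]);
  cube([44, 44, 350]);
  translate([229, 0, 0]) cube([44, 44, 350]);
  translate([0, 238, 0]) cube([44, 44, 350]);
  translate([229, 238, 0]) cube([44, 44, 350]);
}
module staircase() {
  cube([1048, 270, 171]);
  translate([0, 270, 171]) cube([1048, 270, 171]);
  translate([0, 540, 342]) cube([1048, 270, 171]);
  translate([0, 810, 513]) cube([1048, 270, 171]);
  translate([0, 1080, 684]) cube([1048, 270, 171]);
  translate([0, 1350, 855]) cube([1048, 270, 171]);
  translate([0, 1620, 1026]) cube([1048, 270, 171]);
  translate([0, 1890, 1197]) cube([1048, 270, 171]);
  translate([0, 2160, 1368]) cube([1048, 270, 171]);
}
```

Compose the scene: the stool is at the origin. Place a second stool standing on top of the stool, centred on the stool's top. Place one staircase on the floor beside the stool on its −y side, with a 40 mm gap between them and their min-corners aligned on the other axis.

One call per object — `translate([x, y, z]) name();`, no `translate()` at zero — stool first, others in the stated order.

stool();
translate([43, 39, 384]) stool_2();
translate([0, -2470, 0]) staircase();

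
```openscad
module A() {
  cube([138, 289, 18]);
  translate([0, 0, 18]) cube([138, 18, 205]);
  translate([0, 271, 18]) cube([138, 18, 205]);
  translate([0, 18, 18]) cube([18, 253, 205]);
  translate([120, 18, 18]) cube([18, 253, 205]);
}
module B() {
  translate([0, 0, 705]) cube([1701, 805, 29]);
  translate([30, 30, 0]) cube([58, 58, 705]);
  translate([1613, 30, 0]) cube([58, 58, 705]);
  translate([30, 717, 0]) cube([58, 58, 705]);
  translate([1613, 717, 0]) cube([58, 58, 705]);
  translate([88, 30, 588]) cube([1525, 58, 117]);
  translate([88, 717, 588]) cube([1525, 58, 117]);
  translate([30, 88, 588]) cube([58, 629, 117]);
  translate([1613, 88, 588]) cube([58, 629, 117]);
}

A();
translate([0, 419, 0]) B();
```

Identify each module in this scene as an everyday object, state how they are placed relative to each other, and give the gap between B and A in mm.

A is an open box. B is a table. The table is on the floor beside the open box on its +y side. The gap between the table and the open box is 130 mm.

The table's nearest face is 130 mm from the open box's +y face.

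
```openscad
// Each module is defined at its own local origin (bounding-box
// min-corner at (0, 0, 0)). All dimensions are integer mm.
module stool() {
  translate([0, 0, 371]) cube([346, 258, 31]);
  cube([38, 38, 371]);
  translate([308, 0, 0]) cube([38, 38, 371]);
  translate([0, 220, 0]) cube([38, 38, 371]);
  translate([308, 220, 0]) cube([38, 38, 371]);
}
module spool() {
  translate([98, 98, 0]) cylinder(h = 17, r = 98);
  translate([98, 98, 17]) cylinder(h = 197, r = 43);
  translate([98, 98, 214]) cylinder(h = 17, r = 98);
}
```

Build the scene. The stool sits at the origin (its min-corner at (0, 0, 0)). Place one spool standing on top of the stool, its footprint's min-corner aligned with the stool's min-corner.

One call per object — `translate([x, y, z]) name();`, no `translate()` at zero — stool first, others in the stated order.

stool();
translate([0, 0, 402]) spool();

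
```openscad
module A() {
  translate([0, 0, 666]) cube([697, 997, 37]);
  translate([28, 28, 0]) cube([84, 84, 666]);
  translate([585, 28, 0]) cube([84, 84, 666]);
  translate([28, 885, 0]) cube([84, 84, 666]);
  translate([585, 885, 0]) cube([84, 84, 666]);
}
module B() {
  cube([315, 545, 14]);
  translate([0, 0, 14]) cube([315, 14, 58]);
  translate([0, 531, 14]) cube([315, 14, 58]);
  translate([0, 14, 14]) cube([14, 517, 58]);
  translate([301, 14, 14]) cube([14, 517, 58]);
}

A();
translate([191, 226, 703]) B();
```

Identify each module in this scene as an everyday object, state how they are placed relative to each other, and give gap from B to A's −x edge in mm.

A is a table. B is an open box. The open box is on top of the table, centred. The gap from the open box to the table's −x edge is 191 mm.

The open box's min-x is at 191; the table's min-x is 0; gap = 191 mm.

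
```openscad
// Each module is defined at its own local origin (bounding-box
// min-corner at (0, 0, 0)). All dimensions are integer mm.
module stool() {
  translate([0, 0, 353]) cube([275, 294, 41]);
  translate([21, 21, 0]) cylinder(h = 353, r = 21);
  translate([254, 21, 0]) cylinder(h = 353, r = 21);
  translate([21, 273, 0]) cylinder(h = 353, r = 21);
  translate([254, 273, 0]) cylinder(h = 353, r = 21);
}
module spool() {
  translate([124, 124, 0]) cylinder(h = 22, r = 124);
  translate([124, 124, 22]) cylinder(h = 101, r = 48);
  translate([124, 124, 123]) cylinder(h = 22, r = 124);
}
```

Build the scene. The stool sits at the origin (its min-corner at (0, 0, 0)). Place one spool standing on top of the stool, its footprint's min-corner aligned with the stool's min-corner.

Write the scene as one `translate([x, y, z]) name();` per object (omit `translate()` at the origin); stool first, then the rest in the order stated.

stool();
translate([0, 0, 394]) spool();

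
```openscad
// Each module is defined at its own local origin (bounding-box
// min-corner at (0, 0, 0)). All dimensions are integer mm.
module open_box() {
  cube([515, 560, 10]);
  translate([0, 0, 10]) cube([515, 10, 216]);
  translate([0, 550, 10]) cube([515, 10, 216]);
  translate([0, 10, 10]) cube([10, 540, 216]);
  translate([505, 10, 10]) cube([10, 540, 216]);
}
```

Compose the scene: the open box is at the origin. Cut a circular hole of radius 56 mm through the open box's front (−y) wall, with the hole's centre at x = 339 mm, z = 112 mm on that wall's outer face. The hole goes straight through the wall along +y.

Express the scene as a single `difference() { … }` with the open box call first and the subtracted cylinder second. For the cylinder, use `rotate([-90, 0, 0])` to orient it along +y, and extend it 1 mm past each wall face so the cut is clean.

difference() {
  open_box();
  translate([339, -1, 112]) rotate([-90, 0, 0]) cylinder(h = 12, r = 56);
}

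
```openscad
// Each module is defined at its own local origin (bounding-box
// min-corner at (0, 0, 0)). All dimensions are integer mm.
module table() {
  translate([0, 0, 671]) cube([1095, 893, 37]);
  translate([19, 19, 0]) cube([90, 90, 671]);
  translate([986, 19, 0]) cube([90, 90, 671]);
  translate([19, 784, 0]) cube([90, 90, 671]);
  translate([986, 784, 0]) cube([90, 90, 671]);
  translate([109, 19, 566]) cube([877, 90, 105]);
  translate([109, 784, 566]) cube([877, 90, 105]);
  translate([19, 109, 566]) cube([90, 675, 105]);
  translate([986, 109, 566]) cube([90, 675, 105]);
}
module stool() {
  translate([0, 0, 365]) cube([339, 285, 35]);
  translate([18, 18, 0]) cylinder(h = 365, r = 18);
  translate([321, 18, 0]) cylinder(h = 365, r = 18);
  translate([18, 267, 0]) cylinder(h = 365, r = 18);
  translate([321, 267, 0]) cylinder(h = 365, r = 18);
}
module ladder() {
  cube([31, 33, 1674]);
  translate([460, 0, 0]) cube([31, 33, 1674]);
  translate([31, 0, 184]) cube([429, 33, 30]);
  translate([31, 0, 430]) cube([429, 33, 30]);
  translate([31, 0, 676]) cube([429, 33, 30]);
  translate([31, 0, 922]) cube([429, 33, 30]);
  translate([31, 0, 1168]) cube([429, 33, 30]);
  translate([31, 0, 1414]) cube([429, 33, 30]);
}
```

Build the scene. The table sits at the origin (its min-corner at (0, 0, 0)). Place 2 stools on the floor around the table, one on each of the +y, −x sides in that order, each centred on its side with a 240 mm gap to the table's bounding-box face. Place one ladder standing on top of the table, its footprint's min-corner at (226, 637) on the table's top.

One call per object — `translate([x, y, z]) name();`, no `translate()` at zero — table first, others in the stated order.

table();
translate([378, 1133, 0]) stool();
translate([-579, 304, 0]) stool();
translate([226, 637, 708]) ladder();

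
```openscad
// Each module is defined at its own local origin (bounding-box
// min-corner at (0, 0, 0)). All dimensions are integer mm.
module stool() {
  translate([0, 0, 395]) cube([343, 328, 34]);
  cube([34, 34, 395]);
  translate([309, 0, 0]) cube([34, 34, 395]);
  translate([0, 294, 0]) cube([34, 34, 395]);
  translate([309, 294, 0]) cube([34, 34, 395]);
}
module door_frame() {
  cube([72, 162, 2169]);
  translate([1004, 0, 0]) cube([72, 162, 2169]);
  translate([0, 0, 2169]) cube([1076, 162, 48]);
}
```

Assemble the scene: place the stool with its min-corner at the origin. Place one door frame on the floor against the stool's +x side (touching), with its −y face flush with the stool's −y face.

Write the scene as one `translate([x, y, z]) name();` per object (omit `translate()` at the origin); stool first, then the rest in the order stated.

stool();
translate([343, 0, 0]) door_frame();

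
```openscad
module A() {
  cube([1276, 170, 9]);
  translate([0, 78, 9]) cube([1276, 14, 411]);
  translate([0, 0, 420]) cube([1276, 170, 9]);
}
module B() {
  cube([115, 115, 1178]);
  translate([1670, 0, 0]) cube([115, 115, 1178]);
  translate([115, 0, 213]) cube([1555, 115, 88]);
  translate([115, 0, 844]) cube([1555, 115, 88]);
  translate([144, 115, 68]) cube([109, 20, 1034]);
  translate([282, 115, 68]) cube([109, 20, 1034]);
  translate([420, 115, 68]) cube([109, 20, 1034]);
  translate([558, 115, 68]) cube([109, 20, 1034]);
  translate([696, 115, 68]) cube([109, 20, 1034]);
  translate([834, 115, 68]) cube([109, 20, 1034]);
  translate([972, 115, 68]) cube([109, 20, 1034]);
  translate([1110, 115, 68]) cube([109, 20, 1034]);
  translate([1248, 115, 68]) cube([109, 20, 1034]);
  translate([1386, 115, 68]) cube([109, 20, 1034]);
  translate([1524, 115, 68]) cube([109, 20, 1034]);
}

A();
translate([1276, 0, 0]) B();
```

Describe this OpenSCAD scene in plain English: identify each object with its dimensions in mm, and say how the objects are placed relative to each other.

A is an I-beam lying along x, 1276 mm long. Overall section height 429 mm. Two flanges 170 mm wide (y) and 9 mm thick, one on the floor and one at the top; a web 14 mm thick runs between them, centred on the flange width.

B is a fence section. Two 115×115 mm posts, 1178 mm tall, stand on the floor with a clear span of 1555 mm between their inner faces. Two horizontal rails of 115×88 mm section span the gap between the posts with their undersides at z = 213 mm and z = 844 mm, flush with the posts' −y face. 11 pickets, each 109 mm wide, 20 mm thick and 1034 mm tall, are fixed to the +y face of the rails with their bottoms at z = 68 mm, evenly spaced across the span with equal gaps (rounded down to the nearest mm) at the −x end and between each pair — any rounding remainder accumulates at the +x end.

The fence section is against the I-beam's +x side, with their −y faces flush.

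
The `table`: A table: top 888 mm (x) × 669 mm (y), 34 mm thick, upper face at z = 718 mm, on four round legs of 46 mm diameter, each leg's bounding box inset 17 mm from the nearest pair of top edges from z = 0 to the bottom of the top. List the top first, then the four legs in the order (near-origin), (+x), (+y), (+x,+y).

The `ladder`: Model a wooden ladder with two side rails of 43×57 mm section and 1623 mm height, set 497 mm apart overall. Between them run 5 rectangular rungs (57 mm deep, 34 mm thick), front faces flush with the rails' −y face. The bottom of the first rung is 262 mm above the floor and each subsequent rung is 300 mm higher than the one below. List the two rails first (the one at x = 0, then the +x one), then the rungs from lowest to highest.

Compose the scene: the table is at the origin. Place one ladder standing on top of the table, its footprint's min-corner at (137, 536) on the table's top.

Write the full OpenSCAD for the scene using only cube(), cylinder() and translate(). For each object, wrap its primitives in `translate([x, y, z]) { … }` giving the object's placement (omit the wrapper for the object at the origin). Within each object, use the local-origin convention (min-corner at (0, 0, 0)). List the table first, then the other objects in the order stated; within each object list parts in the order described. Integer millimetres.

translate([0, 0, 684]) cube([888, 669, 34]);
translate([40, 40, 0]) cylinder(h = 684, r = 23);
translate([848, 40, 0]) cylinder(h = 684, r = 23);
translate([40, 629, 0]) cylinder(h = 684, r = 23);
translate([848, 629, 0]) cylinder(h = 684, r = 23);
translate([137, 536, 718]) {
  cube([43, 57, 1623]);
  translate([454, 0, 0]) cube([43, 57, 1623]);
  translate([43, 0, 262]) cube([411, 57, 34]);
  translate([43, 0, 562]) cube([411, 57, 34]);
  translate([43, 0, 862]) cube([411, 57, 34]);
  translate([43, 0, 1162]) cube([411, 57, 34]);
  translate([43, 0, 1462]) cube([411, 57, 34]);
}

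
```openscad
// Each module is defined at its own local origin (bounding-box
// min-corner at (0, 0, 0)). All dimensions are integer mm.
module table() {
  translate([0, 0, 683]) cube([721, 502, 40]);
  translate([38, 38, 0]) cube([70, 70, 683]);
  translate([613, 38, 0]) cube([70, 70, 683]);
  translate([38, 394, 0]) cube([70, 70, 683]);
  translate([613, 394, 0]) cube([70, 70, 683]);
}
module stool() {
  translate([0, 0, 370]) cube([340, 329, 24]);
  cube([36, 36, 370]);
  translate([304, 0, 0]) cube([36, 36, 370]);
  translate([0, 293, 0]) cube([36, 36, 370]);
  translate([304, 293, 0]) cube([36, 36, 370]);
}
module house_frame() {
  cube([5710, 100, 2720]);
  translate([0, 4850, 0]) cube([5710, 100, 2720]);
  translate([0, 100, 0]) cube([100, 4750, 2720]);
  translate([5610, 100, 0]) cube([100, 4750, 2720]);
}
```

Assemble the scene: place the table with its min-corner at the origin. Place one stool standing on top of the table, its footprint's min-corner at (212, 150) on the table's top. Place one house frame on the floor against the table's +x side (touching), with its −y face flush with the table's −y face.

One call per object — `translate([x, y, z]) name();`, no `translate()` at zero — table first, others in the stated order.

table();
translate([212, 150, 723]) stool();
translate([721, 0, 0]) house_frame();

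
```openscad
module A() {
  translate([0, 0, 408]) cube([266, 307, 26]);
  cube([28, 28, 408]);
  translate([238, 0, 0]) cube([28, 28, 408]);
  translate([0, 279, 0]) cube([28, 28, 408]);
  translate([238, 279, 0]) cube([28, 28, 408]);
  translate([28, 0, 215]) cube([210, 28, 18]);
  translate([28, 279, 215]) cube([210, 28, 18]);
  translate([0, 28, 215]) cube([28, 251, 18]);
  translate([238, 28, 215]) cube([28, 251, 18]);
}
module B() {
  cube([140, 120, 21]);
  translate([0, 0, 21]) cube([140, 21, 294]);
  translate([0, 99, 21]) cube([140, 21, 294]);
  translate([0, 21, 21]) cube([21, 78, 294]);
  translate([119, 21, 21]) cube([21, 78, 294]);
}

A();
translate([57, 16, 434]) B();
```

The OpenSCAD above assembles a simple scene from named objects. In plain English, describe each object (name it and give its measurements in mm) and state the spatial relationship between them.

A is a simple wooden stool: a rectangular seat 266 mm (x) by 307 mm (y), 26 mm thick, top face at z = 434 mm, on four square legs, each 28×28 mm in cross-section. The legs rest on z = 0, each flush with a corner of the seat. Four stretchers, 28 mm wide and 18 mm tall, connect adjacent legs with their undersides at z = 215 mm, each running between the inner faces of the legs it joins and aligned with the legs' outer faces on the other axis.

B is an open storage box with external size 140×120×315 mm and wall thickness 21 mm (the base is also 21 mm thick). The base covers the whole footprint; the four walls stand on the base, with the y-facing walls full-width and the x-facing walls fitting between their inner faces.

The open box is on top of the stool.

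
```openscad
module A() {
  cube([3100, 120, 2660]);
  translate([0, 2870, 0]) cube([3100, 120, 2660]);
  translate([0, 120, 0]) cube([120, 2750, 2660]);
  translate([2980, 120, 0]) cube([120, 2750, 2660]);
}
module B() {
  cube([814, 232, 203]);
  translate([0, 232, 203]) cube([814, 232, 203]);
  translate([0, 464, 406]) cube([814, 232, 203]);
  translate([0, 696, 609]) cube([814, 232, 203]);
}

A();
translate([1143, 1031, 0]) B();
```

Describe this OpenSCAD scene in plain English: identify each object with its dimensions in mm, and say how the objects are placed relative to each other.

A is the wall frame of a small rectangular building: four walls, each 2660 mm tall and 120 mm thick, enclosing a footprint 3100 mm (x) by 2990 mm (y) outside-to-outside, with no floor or roof. The front and back walls (the −y and +y sides) span the full width; the two side walls fit between them.

B is a run of 4 identical solid stair steps. Each tread is 814×232 mm and each step block is 203 mm high. Step 1 rests on the floor; step k is offset from step 1 by (k−1)×232 mm in y and (k−1)×203 mm in z.

The staircase sits inside the house frame, centred.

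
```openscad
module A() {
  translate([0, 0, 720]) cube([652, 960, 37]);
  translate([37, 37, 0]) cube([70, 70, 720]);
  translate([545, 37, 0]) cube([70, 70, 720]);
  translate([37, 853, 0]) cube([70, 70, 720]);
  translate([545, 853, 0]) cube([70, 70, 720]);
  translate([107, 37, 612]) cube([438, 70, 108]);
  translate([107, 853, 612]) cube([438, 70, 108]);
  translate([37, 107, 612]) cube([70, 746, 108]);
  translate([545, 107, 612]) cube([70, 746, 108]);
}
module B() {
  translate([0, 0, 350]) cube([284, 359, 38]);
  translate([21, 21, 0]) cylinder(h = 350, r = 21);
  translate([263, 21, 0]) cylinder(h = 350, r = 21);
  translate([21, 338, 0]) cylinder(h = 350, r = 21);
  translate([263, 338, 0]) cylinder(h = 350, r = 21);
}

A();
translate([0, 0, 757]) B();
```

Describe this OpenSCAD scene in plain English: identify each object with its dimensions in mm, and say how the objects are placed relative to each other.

A is a table: top 652 mm (x) × 960 mm (y), 37 mm thick, upper face at z = 757 mm, on four 70×70 mm square legs, each inset 37 mm from the nearest pair of top edges, running from z = 0 to the bottom of the top. Four apron rails, 70 mm thick and 108 mm tall, run between adjacent legs with their top edges flush with the underside of the top and their outer faces flush with the legs' outer faces.

B is a simple wooden stool: a rectangular seat 284 mm (x) by 359 mm (y), 38 mm thick, top face at z = 388 mm, on four round legs, each 42 mm in diameter. The legs rest on z = 0, each leg's axis is inset half a diameter from the nearest pair of seat edges (so the leg's bounding box is flush with the corner).

The stool is on top of the table.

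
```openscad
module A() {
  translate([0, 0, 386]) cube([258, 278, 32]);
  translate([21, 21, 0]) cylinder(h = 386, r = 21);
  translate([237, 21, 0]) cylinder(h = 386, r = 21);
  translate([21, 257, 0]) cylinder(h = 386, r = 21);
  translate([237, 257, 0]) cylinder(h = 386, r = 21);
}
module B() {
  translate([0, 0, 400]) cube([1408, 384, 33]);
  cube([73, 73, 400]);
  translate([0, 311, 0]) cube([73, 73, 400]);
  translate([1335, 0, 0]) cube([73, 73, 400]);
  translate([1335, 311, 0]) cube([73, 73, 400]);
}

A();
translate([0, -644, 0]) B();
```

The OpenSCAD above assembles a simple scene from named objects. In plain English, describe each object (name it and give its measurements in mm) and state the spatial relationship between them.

A is a simple wooden stool: a rectangular seat 258 mm (x) by 278 mm (y), 32 mm thick, top face at z = 418 mm, on four round legs, each 42 mm in diameter. The legs rest on z = 0, each leg's axis is inset half a diameter from the nearest pair of seat edges (so the leg's bounding box is flush with the corner).

B is a long wooden bench with a 1408 mm (x) × 384 mm (y) seat, 33 mm thick, its top surface 433 mm above the floor. Four 73 mm square legs at the seat corners, flush with the edges, run from z = 0 to the seat underside.

The bench is on the floor beside the stool on its −y side.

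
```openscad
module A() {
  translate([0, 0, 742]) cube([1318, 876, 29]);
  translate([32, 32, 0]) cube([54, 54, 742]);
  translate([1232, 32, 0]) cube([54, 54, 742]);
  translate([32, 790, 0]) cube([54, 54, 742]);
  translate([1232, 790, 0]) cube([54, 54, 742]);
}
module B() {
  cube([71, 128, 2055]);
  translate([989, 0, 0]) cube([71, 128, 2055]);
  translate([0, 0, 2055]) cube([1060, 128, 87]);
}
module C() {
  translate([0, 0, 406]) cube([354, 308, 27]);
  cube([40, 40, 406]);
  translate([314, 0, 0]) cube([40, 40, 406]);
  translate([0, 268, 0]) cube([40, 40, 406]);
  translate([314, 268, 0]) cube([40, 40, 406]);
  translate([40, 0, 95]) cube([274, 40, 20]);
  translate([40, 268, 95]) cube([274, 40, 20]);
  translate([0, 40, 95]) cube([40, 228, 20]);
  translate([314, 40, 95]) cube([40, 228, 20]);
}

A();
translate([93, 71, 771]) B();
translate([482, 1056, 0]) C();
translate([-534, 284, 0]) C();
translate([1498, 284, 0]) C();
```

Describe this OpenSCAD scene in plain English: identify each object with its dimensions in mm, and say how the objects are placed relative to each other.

A is a table with a 1318×876 mm rectangular top, 29 mm thick, top surface at z = 771 mm, supported by four 54×54 mm square legs, each inset 32 mm from the nearest pair of top edges, running from the floor.

B is a door frame. The clear opening is 918 mm wide and 2055 mm high. Two 71 mm wide jambs, 128 mm deep, stand either side of the opening from the floor to the top of the opening. A 87 mm thick head sits across the top of both jambs, spanning the full outside width of the frame.

C is a four-legged stool. The seat is a 354×308×27 mm slab whose top surface is at z = 433 mm; four square legs, each 40×40 mm in cross-section, run from the floor (z = 0) to the underside of the seat, each flush with a corner of the seat. Four stretchers, 40 mm wide and 20 mm tall, connect adjacent legs with their undersides at z = 95 mm, each running between the inner faces of the legs it joins and aligned with the legs' outer faces on the other axis.

The door frame is on top of the table. Three stools sit around the table at the +y, −x, +x sides.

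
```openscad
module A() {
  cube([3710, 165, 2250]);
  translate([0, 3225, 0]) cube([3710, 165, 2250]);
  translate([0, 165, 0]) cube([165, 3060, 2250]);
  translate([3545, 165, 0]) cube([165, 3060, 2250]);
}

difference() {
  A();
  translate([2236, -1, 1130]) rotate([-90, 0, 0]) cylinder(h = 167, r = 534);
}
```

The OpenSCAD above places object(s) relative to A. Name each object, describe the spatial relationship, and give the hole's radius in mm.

The subtracted cylinder has r = 534 mm.

A is a house frame. The house frame has a circular hole through its front wall. The hole's radius is 534 mm.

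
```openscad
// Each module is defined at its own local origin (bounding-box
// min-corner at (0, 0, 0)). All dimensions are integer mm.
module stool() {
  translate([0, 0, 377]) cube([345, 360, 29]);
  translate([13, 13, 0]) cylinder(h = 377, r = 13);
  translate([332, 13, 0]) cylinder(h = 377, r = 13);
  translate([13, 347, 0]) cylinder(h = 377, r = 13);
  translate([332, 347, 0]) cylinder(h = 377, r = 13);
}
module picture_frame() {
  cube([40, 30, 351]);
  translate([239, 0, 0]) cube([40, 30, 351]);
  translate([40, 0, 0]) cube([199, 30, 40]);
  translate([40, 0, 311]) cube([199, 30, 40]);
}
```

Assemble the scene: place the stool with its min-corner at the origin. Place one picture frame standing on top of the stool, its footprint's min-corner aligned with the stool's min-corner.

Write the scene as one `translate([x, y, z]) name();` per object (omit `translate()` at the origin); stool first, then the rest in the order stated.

stool();
translate([0, 0, 406]) picture_frame();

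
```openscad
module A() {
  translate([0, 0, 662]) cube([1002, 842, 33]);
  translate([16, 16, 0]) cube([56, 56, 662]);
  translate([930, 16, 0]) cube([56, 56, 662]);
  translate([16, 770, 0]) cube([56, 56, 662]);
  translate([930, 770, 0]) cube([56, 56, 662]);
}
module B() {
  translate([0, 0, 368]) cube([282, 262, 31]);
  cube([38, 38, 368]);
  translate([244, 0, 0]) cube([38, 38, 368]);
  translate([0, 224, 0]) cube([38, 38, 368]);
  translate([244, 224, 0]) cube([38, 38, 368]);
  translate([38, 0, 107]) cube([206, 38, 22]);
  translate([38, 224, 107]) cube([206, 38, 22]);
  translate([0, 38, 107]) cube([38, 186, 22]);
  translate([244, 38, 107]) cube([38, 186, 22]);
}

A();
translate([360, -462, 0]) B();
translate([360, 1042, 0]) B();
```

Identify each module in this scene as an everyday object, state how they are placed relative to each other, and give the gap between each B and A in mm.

Each stool's nearest face is 200 mm from the table's bounding box.

A is a table. B is a stool. Two stools sit around the table at the −y, +y sides. The gap between each stool and the table is 200 mm.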